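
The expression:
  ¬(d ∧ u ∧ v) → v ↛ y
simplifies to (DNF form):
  (v ∧ ¬y) ∨ (d ∧ u ∧ v) ∨ (d ∧ v ∧ ¬y) ∨ (u ∧ v ∧ ¬y)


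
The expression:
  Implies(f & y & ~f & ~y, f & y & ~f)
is always true.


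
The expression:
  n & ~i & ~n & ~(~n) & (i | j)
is never true.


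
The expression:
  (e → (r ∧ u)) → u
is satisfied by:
  {e: True, u: True}
  {e: True, u: False}
  {u: True, e: False}


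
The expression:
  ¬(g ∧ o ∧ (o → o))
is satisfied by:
  {g: False, o: False}
  {o: True, g: False}
  {g: True, o: False}


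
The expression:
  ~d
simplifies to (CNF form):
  ~d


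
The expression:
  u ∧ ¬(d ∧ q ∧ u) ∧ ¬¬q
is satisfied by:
  {u: True, q: True, d: False}


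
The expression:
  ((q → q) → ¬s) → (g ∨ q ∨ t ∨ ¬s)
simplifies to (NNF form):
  True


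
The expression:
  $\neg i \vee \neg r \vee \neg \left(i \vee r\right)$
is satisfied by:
  {i: False, r: False}
  {r: True, i: False}
  {i: True, r: False}


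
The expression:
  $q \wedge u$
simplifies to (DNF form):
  $q \wedge u$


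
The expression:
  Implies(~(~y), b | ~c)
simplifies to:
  b | ~c | ~y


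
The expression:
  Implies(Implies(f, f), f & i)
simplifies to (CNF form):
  f & i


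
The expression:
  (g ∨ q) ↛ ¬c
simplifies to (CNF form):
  c ∧ (g ∨ q)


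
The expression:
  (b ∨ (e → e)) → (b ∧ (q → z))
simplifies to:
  b ∧ (z ∨ ¬q)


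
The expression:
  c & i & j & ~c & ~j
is never true.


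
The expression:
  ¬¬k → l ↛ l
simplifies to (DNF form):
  ¬k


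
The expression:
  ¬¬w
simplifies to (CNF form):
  w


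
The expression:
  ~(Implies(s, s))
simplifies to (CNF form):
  False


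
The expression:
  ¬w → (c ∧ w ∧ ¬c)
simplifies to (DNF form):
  w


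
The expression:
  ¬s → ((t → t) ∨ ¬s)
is always true.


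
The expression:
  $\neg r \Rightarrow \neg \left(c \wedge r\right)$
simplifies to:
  $\text{True}$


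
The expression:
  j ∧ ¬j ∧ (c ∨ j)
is never true.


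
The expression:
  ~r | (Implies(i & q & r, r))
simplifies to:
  True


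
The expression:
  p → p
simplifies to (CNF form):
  True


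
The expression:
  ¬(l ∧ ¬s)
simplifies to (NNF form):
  s ∨ ¬l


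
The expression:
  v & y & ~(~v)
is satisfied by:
  {y: True, v: True}


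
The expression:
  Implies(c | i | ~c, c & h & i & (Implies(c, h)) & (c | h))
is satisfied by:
  {h: True, i: True, c: True}


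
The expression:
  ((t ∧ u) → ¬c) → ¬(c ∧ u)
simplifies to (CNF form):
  t ∨ ¬c ∨ ¬u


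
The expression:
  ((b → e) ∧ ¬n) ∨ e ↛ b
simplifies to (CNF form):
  (e ∨ ¬b) ∧ (e ∨ ¬n) ∧ (¬b ∨ ¬n) ∧ (e ∨ ¬b ∨ ¬n)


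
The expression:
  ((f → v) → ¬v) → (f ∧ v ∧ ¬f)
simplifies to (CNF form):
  v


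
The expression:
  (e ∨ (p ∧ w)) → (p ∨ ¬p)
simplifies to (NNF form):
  True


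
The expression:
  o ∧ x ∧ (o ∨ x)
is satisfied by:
  {x: True, o: True}


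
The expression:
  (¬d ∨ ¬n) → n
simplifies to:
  n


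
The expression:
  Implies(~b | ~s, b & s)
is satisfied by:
  {b: True, s: True}


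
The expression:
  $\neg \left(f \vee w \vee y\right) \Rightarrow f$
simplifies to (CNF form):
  $f \vee w \vee y$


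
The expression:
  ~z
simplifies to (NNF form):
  ~z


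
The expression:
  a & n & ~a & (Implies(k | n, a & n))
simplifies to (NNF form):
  False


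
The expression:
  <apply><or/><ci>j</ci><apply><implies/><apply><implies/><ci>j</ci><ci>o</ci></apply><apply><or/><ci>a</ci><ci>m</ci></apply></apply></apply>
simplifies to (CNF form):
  <apply><or/><ci>a</ci><ci>j</ci><ci>m</ci></apply>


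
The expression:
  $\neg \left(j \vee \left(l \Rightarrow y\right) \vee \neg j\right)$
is never true.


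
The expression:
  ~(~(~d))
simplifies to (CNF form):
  ~d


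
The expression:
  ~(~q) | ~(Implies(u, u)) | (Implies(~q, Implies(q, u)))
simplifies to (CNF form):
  True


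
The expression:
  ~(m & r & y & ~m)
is always true.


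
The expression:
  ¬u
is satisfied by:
  {u: False}


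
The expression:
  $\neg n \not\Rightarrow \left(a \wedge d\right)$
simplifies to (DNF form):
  $\left(\neg a \wedge \neg n\right) \vee \left(\neg d \wedge \neg n\right)$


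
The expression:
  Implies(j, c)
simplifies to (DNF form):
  c | ~j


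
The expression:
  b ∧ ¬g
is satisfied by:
  {b: True, g: False}


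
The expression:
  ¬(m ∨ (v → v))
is never true.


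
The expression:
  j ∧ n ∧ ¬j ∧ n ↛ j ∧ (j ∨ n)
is never true.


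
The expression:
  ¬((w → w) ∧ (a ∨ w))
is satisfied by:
  {w: False, a: False}


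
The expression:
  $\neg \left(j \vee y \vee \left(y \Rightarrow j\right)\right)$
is never true.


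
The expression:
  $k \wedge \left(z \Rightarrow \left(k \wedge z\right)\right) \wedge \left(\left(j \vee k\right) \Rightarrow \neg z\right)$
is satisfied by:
  {k: True, z: False}


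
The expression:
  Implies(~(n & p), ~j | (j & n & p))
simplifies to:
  ~j | (n & p)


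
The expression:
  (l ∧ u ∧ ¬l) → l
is always true.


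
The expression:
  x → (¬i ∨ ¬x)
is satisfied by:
  {x: False, i: False}
  {i: True, x: False}
  {x: True, i: False}


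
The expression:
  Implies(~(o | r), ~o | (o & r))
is always true.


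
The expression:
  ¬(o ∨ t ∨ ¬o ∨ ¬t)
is never true.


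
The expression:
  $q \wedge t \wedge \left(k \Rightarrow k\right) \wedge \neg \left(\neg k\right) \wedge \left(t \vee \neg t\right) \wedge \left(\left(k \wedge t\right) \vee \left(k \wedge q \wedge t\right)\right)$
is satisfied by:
  {t: True, q: True, k: True}


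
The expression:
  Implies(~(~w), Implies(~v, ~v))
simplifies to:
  True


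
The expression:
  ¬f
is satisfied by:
  {f: False}


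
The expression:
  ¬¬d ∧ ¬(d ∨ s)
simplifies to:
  False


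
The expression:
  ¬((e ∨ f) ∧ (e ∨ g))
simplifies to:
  ¬e ∧ (¬f ∨ ¬g)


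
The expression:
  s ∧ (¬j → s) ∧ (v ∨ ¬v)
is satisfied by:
  {s: True}


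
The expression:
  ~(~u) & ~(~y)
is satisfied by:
  {u: True, y: True}


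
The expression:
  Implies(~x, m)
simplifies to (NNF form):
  m | x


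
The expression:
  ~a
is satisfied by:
  {a: False}


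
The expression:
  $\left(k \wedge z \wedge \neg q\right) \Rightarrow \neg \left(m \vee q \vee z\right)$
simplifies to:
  $q \vee \neg k \vee \neg z$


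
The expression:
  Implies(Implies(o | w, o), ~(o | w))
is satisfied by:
  {o: False}


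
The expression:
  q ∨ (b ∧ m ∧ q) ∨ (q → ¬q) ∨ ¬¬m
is always true.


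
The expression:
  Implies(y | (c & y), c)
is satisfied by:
  {c: True, y: False}
  {y: False, c: False}
  {y: True, c: True}


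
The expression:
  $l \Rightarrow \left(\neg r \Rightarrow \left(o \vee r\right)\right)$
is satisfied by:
  {r: True, o: True, l: False}
  {r: True, l: False, o: False}
  {o: True, l: False, r: False}
  {o: False, l: False, r: False}
  {r: True, o: True, l: True}
  {r: True, l: True, o: False}
  {o: True, l: True, r: False}


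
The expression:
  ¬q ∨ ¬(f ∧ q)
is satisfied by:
  {q: False, f: False}
  {f: True, q: False}
  {q: True, f: False}


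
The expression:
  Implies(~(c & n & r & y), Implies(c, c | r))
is always true.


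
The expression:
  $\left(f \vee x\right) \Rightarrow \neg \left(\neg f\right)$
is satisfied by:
  {f: True, x: False}
  {x: False, f: False}
  {x: True, f: True}


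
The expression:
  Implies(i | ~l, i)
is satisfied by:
  {i: True, l: True}
  {i: True, l: False}
  {l: True, i: False}


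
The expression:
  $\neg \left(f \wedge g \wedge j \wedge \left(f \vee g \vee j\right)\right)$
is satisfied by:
  {g: False, j: False, f: False}
  {f: True, g: False, j: False}
  {j: True, g: False, f: False}
  {f: True, j: True, g: False}
  {g: True, f: False, j: False}
  {f: True, g: True, j: False}
  {j: True, g: True, f: False}


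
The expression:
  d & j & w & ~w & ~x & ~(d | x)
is never true.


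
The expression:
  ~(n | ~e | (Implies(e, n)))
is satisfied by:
  {e: True, n: False}


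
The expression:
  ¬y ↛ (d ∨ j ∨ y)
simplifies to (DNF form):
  ¬d ∧ ¬j ∧ ¬y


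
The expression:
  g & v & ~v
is never true.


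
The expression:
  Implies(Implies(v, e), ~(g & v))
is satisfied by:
  {g: False, v: False, e: False}
  {e: True, g: False, v: False}
  {v: True, g: False, e: False}
  {e: True, v: True, g: False}
  {g: True, e: False, v: False}
  {e: True, g: True, v: False}
  {v: True, g: True, e: False}


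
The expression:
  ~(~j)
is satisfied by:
  {j: True}


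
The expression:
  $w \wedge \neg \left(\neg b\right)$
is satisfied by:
  {w: True, b: True}


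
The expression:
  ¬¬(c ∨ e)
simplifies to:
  c ∨ e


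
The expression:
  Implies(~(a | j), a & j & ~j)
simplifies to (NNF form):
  a | j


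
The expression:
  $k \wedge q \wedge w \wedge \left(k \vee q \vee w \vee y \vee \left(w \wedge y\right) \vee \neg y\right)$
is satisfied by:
  {w: True, q: True, k: True}


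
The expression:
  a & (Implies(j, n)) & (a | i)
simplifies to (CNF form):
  a & (n | ~j)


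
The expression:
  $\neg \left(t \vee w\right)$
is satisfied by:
  {w: False, t: False}


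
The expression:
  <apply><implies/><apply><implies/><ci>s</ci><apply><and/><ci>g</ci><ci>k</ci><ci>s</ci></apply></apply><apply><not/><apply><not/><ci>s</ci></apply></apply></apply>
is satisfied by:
  {s: True}


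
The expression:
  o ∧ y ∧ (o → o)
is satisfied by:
  {o: True, y: True}


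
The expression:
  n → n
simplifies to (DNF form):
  True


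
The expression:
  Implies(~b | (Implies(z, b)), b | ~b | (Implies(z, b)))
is always true.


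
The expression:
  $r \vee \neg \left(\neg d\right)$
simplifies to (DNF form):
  $d \vee r$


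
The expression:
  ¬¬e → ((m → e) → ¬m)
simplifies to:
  ¬e ∨ ¬m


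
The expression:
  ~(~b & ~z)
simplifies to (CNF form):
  b | z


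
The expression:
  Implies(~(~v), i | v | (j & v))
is always true.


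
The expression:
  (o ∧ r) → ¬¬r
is always true.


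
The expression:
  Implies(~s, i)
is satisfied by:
  {i: True, s: True}
  {i: True, s: False}
  {s: True, i: False}


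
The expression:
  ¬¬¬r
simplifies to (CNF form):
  ¬r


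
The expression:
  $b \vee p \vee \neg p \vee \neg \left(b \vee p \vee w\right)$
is always true.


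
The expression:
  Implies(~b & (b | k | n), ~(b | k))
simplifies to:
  b | ~k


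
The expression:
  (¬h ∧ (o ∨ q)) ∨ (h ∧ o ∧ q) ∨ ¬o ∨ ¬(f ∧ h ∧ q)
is always true.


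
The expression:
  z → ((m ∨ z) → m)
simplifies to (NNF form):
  m ∨ ¬z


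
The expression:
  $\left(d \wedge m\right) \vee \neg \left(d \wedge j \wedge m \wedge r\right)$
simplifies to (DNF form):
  $\text{True}$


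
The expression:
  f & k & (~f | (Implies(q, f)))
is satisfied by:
  {f: True, k: True}


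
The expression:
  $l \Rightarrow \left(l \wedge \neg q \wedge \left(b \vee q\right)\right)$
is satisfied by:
  {b: True, l: False, q: False}
  {b: False, l: False, q: False}
  {q: True, b: True, l: False}
  {q: True, b: False, l: False}
  {l: True, b: True, q: False}


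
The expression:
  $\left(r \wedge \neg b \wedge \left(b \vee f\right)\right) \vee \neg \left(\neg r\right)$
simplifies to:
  $r$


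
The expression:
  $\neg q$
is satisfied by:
  {q: False}


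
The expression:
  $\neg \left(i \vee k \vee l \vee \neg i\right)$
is never true.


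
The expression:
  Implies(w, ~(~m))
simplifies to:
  m | ~w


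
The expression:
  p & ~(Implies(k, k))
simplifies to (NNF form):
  False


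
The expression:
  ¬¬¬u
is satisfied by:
  {u: False}


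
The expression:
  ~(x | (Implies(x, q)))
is never true.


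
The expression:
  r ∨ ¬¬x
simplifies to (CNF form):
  r ∨ x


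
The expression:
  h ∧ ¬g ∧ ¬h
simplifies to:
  False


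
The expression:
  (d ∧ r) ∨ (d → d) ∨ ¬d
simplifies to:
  True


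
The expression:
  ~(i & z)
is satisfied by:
  {z: False, i: False}
  {i: True, z: False}
  {z: True, i: False}


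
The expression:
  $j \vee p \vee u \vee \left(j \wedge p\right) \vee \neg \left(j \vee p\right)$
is always true.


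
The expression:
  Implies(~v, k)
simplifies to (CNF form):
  k | v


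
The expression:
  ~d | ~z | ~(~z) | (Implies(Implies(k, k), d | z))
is always true.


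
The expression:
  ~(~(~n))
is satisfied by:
  {n: False}


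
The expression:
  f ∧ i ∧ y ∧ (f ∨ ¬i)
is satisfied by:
  {y: True, i: True, f: True}


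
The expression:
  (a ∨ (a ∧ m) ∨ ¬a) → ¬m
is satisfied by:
  {m: False}


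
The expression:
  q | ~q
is always true.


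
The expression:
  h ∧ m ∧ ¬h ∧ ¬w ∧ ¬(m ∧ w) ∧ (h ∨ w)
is never true.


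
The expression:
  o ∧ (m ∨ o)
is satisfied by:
  {o: True}


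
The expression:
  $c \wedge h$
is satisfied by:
  {h: True, c: True}


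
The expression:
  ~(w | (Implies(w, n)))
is never true.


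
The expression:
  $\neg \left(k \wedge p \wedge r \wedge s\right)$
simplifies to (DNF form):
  $\neg k \vee \neg p \vee \neg r \vee \neg s$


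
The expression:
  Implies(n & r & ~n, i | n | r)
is always true.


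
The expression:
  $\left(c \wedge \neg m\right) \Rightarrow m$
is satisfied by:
  {m: True, c: False}
  {c: False, m: False}
  {c: True, m: True}


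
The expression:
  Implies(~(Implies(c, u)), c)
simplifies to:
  True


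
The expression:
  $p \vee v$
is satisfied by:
  {v: True, p: True}
  {v: True, p: False}
  {p: True, v: False}


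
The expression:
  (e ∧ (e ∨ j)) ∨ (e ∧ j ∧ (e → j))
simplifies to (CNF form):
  e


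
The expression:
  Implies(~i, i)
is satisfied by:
  {i: True}


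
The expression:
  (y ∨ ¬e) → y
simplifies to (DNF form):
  e ∨ y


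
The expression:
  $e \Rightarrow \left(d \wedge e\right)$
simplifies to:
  $d \vee \neg e$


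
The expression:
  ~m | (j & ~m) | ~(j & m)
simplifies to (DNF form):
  ~j | ~m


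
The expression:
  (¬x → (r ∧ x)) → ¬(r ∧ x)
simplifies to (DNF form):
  ¬r ∨ ¬x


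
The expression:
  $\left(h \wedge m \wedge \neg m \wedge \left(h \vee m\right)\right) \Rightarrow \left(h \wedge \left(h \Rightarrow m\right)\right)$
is always true.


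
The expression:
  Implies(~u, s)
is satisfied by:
  {u: True, s: True}
  {u: True, s: False}
  {s: True, u: False}


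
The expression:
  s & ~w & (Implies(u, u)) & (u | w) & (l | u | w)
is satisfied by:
  {u: True, s: True, w: False}


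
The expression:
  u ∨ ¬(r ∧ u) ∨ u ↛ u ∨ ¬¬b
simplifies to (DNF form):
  True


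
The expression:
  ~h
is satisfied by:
  {h: False}


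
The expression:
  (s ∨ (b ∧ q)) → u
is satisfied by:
  {u: True, q: False, b: False, s: False}
  {u: True, b: True, q: False, s: False}
  {u: True, q: True, b: False, s: False}
  {u: True, b: True, q: True, s: False}
  {u: True, s: True, q: False, b: False}
  {u: True, s: True, b: True, q: False}
  {u: True, s: True, q: True, b: False}
  {u: True, s: True, b: True, q: True}
  {s: False, q: False, b: False, u: False}
  {b: True, s: False, q: False, u: False}
  {q: True, s: False, b: False, u: False}


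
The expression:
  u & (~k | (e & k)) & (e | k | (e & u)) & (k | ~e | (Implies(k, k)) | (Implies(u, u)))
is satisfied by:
  {e: True, u: True}


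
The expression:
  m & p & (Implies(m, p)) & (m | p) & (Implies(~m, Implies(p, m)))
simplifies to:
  m & p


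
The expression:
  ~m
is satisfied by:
  {m: False}


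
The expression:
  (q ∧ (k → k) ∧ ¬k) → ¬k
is always true.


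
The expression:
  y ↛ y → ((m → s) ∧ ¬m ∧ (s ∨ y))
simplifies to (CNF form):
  True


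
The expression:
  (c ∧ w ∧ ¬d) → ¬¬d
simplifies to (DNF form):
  d ∨ ¬c ∨ ¬w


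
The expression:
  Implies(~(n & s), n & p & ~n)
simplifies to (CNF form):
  n & s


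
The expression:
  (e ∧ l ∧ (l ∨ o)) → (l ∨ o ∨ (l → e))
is always true.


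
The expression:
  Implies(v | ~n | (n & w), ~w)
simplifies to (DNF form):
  ~w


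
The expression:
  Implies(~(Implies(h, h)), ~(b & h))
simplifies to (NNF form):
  True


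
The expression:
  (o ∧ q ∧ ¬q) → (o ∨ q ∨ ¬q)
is always true.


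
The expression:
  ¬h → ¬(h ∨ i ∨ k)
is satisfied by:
  {h: True, k: False, i: False}
  {i: True, h: True, k: False}
  {h: True, k: True, i: False}
  {i: True, h: True, k: True}
  {i: False, k: False, h: False}


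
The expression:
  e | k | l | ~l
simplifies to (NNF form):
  True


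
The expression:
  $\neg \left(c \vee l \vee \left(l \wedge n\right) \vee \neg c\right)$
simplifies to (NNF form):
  $\text{False}$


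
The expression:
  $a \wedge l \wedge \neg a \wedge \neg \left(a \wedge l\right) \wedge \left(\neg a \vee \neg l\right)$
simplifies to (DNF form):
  $\text{False}$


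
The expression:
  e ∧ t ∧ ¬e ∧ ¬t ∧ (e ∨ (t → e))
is never true.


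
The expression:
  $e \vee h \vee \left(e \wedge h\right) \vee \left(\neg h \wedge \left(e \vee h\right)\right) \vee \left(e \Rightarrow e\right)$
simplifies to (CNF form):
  $\text{True}$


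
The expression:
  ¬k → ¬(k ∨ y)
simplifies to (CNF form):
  k ∨ ¬y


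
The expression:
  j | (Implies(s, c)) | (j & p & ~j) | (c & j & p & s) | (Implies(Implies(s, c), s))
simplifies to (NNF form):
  True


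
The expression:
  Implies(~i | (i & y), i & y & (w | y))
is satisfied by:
  {i: True}


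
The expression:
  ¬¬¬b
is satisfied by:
  {b: False}


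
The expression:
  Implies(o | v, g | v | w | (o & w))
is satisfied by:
  {v: True, w: True, g: True, o: False}
  {v: True, w: True, g: False, o: False}
  {v: True, g: True, w: False, o: False}
  {v: True, g: False, w: False, o: False}
  {w: True, g: True, v: False, o: False}
  {w: True, g: False, v: False, o: False}
  {g: True, v: False, w: False, o: False}
  {g: False, v: False, w: False, o: False}
  {o: True, v: True, w: True, g: True}
  {o: True, v: True, w: True, g: False}
  {o: True, v: True, g: True, w: False}
  {o: True, v: True, g: False, w: False}
  {o: True, w: True, g: True, v: False}
  {o: True, w: True, g: False, v: False}
  {o: True, g: True, w: False, v: False}


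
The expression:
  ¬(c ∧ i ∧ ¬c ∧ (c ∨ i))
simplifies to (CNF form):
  True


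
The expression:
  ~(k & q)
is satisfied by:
  {k: False, q: False}
  {q: True, k: False}
  {k: True, q: False}


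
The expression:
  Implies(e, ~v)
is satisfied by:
  {v: False, e: False}
  {e: True, v: False}
  {v: True, e: False}


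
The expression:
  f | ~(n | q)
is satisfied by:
  {f: True, n: False, q: False}
  {q: True, f: True, n: False}
  {f: True, n: True, q: False}
  {q: True, f: True, n: True}
  {q: False, n: False, f: False}


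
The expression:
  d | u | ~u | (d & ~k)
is always true.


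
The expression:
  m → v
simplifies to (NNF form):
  v ∨ ¬m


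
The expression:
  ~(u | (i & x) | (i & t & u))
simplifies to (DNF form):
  (~i & ~u) | (~u & ~x)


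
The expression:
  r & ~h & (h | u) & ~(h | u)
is never true.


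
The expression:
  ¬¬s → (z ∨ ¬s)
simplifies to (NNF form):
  z ∨ ¬s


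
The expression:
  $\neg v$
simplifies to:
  $\neg v$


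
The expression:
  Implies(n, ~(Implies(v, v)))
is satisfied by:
  {n: False}


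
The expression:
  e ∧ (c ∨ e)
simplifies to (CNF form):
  e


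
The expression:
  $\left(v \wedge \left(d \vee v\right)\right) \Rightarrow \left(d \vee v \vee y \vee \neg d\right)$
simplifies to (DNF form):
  $\text{True}$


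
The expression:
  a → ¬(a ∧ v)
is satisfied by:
  {v: False, a: False}
  {a: True, v: False}
  {v: True, a: False}


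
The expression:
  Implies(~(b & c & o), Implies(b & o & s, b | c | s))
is always true.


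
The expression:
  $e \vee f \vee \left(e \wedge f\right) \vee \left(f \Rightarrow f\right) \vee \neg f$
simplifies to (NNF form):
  $\text{True}$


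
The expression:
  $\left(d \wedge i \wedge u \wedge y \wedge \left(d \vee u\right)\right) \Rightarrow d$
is always true.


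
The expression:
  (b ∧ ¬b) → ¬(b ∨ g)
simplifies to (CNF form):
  True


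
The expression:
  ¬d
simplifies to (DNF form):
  ¬d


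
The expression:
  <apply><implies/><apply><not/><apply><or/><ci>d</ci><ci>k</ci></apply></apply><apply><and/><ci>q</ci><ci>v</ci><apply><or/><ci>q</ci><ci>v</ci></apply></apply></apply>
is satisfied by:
  {d: True, k: True, v: True, q: True}
  {d: True, k: True, v: True, q: False}
  {d: True, k: True, q: True, v: False}
  {d: True, k: True, q: False, v: False}
  {d: True, v: True, q: True, k: False}
  {d: True, v: True, q: False, k: False}
  {d: True, v: False, q: True, k: False}
  {d: True, v: False, q: False, k: False}
  {k: True, v: True, q: True, d: False}
  {k: True, v: True, q: False, d: False}
  {k: True, q: True, v: False, d: False}
  {k: True, q: False, v: False, d: False}
  {v: True, q: True, k: False, d: False}


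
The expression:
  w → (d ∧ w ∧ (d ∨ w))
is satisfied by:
  {d: True, w: False}
  {w: False, d: False}
  {w: True, d: True}


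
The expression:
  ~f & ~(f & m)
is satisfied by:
  {f: False}


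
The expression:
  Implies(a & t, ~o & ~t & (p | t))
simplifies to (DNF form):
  ~a | ~t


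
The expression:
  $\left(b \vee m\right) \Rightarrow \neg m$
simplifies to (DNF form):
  $\neg m$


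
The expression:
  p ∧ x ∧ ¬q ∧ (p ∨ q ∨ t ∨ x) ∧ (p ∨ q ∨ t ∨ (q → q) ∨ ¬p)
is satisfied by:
  {p: True, x: True, q: False}


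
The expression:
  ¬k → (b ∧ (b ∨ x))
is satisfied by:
  {b: True, k: True}
  {b: True, k: False}
  {k: True, b: False}


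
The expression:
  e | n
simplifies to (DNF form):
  e | n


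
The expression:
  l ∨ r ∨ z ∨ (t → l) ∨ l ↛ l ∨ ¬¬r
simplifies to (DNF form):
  l ∨ r ∨ z ∨ ¬t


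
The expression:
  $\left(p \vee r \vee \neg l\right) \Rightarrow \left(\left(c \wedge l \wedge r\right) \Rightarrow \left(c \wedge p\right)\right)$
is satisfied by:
  {p: True, l: False, c: False, r: False}
  {p: False, l: False, c: False, r: False}
  {r: True, p: True, l: False, c: False}
  {r: True, p: False, l: False, c: False}
  {p: True, c: True, r: False, l: False}
  {c: True, r: False, l: False, p: False}
  {r: True, c: True, p: True, l: False}
  {r: True, c: True, p: False, l: False}
  {p: True, l: True, r: False, c: False}
  {l: True, r: False, c: False, p: False}
  {p: True, r: True, l: True, c: False}
  {r: True, l: True, p: False, c: False}
  {p: True, c: True, l: True, r: False}
  {c: True, l: True, r: False, p: False}
  {r: True, c: True, l: True, p: True}


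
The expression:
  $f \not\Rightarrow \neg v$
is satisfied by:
  {f: True, v: True}


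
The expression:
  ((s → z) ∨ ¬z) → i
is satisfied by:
  {i: True}


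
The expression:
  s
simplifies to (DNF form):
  s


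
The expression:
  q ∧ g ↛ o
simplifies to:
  g ∧ q ∧ ¬o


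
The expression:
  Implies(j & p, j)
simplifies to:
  True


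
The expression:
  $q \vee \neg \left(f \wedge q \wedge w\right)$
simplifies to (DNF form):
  $\text{True}$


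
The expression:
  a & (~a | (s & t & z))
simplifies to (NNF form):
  a & s & t & z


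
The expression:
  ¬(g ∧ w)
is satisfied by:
  {w: False, g: False}
  {g: True, w: False}
  {w: True, g: False}


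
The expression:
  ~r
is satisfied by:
  {r: False}


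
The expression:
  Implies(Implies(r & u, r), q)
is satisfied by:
  {q: True}


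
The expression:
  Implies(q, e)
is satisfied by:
  {e: True, q: False}
  {q: False, e: False}
  {q: True, e: True}


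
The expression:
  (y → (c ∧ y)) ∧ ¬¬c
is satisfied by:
  {c: True}


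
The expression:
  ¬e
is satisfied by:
  {e: False}


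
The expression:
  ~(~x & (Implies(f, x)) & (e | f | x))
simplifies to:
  f | x | ~e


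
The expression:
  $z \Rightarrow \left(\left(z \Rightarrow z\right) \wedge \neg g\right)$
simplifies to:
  $\neg g \vee \neg z$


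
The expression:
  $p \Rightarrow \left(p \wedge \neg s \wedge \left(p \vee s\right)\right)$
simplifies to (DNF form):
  $\neg p \vee \neg s$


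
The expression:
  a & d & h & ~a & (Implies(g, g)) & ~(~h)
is never true.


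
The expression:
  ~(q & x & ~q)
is always true.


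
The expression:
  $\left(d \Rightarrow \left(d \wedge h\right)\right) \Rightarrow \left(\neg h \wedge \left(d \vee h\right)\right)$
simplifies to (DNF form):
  $d \wedge \neg h$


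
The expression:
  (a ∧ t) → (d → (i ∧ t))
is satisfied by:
  {i: True, t: False, d: False, a: False}
  {i: False, t: False, d: False, a: False}
  {i: True, a: True, t: False, d: False}
  {a: True, i: False, t: False, d: False}
  {i: True, d: True, a: False, t: False}
  {d: True, a: False, t: False, i: False}
  {i: True, a: True, d: True, t: False}
  {a: True, d: True, i: False, t: False}
  {i: True, t: True, a: False, d: False}
  {t: True, a: False, d: False, i: False}
  {i: True, a: True, t: True, d: False}
  {a: True, t: True, i: False, d: False}
  {i: True, d: True, t: True, a: False}
  {d: True, t: True, a: False, i: False}
  {i: True, a: True, d: True, t: True}


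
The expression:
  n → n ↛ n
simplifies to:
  ¬n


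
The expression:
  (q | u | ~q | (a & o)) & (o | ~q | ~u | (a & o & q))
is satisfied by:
  {o: True, u: False, q: False}
  {u: False, q: False, o: False}
  {o: True, q: True, u: False}
  {q: True, u: False, o: False}
  {o: True, u: True, q: False}
  {u: True, o: False, q: False}
  {o: True, q: True, u: True}


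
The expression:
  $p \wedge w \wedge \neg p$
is never true.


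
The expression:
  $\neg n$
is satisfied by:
  {n: False}


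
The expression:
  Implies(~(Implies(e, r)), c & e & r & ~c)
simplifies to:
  r | ~e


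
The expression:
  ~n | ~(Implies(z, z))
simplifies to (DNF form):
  ~n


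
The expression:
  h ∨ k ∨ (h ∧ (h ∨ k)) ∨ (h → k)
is always true.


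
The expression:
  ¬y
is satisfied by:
  {y: False}


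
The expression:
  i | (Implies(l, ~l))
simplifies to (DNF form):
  i | ~l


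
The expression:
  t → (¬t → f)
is always true.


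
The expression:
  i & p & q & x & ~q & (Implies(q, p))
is never true.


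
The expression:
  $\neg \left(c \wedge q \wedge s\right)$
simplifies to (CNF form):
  $\neg c \vee \neg q \vee \neg s$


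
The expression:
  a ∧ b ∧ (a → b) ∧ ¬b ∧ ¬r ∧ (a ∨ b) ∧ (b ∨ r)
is never true.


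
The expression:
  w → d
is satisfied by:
  {d: True, w: False}
  {w: False, d: False}
  {w: True, d: True}


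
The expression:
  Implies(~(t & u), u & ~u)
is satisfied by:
  {t: True, u: True}


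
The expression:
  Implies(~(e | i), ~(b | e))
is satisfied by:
  {i: True, e: True, b: False}
  {i: True, e: False, b: False}
  {e: True, i: False, b: False}
  {i: False, e: False, b: False}
  {i: True, b: True, e: True}
  {i: True, b: True, e: False}
  {b: True, e: True, i: False}


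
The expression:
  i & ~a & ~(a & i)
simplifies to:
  i & ~a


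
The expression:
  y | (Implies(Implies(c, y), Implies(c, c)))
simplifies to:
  True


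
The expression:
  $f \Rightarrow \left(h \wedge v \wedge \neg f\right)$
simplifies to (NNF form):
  $\neg f$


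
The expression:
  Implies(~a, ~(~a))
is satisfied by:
  {a: True}


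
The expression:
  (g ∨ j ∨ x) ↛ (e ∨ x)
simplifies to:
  ¬e ∧ ¬x ∧ (g ∨ j)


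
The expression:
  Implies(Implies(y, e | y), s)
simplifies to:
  s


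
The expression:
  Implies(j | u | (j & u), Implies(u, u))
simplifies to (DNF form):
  True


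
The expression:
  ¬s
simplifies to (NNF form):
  ¬s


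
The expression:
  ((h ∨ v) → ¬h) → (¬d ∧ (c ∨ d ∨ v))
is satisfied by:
  {h: True, v: True, c: True, d: False}
  {h: True, v: True, c: False, d: False}
  {h: True, c: True, v: False, d: False}
  {h: True, c: False, v: False, d: False}
  {d: True, h: True, v: True, c: True}
  {d: True, h: True, v: True, c: False}
  {d: True, h: True, v: False, c: True}
  {d: True, h: True, v: False, c: False}
  {v: True, c: True, h: False, d: False}
  {v: True, h: False, c: False, d: False}
  {c: True, h: False, v: False, d: False}


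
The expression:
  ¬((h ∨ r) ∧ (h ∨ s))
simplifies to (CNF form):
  ¬h ∧ (¬r ∨ ¬s)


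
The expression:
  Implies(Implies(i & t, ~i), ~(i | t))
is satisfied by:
  {t: False, i: False}
  {i: True, t: True}


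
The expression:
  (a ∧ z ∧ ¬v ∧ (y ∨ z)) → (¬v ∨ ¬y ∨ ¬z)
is always true.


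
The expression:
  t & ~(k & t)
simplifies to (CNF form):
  t & ~k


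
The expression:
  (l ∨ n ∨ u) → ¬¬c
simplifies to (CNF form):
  (c ∨ ¬l) ∧ (c ∨ ¬n) ∧ (c ∨ ¬u)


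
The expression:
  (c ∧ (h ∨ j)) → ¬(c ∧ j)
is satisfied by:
  {c: False, j: False}
  {j: True, c: False}
  {c: True, j: False}


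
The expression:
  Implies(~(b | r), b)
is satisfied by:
  {r: True, b: True}
  {r: True, b: False}
  {b: True, r: False}


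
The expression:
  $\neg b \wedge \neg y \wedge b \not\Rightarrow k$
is never true.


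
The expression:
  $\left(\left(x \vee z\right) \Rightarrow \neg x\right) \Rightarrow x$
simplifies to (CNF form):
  $x$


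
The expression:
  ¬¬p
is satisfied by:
  {p: True}


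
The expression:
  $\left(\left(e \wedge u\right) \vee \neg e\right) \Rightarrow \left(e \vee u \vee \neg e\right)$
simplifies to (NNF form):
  $\text{True}$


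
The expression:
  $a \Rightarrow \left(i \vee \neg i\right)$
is always true.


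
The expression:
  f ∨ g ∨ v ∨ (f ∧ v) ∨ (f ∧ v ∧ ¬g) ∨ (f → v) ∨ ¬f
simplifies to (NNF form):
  True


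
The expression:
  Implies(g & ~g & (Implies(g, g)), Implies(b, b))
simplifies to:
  True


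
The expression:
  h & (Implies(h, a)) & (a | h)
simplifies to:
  a & h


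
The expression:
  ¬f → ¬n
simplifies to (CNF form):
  f ∨ ¬n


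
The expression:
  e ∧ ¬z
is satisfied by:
  {e: True, z: False}


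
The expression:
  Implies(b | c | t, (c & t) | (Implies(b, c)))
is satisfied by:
  {c: True, b: False}
  {b: False, c: False}
  {b: True, c: True}


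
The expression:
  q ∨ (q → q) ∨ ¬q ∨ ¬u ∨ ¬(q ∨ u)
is always true.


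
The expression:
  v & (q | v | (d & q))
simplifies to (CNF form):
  v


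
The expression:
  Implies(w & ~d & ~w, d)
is always true.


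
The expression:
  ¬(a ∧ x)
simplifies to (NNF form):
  ¬a ∨ ¬x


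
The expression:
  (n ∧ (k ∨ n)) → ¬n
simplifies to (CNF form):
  ¬n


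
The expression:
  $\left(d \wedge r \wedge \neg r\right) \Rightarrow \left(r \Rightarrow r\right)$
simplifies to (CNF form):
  $\text{True}$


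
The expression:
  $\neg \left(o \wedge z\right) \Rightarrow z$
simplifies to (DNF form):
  $z$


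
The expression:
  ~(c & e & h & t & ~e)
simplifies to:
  True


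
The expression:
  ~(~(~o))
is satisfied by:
  {o: False}


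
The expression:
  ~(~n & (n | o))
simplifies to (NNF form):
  n | ~o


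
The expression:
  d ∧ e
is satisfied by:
  {e: True, d: True}


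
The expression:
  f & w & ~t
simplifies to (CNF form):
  f & w & ~t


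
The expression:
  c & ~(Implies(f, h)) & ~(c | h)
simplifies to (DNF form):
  False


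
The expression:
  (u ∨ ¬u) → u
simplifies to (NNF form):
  u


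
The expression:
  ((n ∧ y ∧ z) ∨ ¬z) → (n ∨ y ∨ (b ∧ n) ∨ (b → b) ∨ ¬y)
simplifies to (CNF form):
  True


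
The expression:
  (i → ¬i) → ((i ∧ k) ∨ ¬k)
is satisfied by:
  {i: True, k: False}
  {k: False, i: False}
  {k: True, i: True}


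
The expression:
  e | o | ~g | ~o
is always true.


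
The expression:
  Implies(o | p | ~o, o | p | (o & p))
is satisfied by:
  {o: True, p: True}
  {o: True, p: False}
  {p: True, o: False}


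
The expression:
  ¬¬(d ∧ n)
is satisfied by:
  {d: True, n: True}


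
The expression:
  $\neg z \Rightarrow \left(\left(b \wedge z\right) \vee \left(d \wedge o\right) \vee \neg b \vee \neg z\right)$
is always true.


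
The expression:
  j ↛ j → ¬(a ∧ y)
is always true.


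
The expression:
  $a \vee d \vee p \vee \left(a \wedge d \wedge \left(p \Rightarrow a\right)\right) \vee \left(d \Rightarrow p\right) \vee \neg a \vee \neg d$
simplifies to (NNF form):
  $\text{True}$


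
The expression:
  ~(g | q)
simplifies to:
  ~g & ~q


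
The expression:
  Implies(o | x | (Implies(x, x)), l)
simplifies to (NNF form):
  l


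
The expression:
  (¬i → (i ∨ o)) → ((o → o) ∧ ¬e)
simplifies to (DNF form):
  (¬i ∧ ¬o) ∨ ¬e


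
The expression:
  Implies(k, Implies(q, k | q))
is always true.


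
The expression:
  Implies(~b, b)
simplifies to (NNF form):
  b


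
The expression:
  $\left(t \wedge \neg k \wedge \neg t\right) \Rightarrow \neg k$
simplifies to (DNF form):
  $\text{True}$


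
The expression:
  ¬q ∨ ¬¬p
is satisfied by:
  {p: True, q: False}
  {q: False, p: False}
  {q: True, p: True}


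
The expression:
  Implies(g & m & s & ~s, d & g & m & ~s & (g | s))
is always true.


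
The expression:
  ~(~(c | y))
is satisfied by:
  {y: True, c: True}
  {y: True, c: False}
  {c: True, y: False}


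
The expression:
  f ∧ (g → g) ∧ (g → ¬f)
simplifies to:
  f ∧ ¬g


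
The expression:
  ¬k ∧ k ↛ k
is never true.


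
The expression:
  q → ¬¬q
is always true.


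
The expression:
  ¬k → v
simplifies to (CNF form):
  k ∨ v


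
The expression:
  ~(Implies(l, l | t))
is never true.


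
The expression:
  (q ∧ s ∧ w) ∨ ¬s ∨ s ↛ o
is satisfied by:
  {q: True, w: True, s: False, o: False}
  {q: True, w: False, s: False, o: False}
  {w: True, q: False, s: False, o: False}
  {q: False, w: False, s: False, o: False}
  {q: True, o: True, w: True, s: False}
  {q: True, o: True, w: False, s: False}
  {o: True, w: True, q: False, s: False}
  {o: True, q: False, w: False, s: False}
  {q: True, s: True, w: True, o: False}
  {q: True, s: True, w: False, o: False}
  {s: True, w: True, q: False, o: False}
  {s: True, q: False, w: False, o: False}
  {q: True, o: True, s: True, w: True}


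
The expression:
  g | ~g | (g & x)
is always true.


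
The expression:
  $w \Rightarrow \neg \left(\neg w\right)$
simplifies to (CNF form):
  $\text{True}$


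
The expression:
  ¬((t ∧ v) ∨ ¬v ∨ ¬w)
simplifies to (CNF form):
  v ∧ w ∧ ¬t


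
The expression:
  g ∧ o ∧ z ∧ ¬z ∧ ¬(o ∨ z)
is never true.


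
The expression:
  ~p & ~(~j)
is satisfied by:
  {j: True, p: False}


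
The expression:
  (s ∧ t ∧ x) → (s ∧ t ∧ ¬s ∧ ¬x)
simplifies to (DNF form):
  ¬s ∨ ¬t ∨ ¬x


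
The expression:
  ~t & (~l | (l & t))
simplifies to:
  ~l & ~t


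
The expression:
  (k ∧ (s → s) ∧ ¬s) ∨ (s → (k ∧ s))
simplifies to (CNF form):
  k ∨ ¬s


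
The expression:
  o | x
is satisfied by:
  {x: True, o: True}
  {x: True, o: False}
  {o: True, x: False}


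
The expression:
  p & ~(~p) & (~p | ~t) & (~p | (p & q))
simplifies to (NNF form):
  p & q & ~t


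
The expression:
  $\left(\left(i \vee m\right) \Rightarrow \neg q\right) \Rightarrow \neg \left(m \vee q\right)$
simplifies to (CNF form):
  $\left(m \vee \neg m\right) \wedge \left(q \vee \neg m\right) \wedge \left(i \vee m \vee \neg m\right) \wedge \left(i \vee m \vee \neg q\right) \wedge \left(i \vee q \vee \neg m\right) \wedge \left(i \vee q \vee \neg q\right) \wedge \left(m \vee \neg m \vee \neg q\right) \wedge \left(q \vee \neg m \vee \neg q\right)$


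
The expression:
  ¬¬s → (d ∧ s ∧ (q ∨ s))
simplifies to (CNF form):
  d ∨ ¬s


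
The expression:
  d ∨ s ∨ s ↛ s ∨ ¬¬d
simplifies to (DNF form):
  d ∨ s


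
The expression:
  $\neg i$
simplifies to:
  $\neg i$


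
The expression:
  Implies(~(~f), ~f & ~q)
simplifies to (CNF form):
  ~f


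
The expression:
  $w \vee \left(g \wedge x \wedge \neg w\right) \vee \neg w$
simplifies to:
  $\text{True}$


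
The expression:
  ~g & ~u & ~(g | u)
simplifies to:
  ~g & ~u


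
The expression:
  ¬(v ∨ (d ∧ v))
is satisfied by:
  {v: False}


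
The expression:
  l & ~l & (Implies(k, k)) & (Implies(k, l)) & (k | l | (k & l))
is never true.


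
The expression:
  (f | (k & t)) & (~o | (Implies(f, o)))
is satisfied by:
  {k: True, f: True, t: True}
  {k: True, f: True, t: False}
  {f: True, t: True, k: False}
  {f: True, t: False, k: False}
  {k: True, t: True, f: False}


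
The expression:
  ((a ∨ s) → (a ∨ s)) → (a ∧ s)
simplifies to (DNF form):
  a ∧ s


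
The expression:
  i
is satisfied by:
  {i: True}


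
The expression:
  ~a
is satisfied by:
  {a: False}


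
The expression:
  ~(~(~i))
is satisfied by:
  {i: False}


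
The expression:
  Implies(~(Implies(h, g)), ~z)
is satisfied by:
  {g: True, h: False, z: False}
  {h: False, z: False, g: False}
  {g: True, z: True, h: False}
  {z: True, h: False, g: False}
  {g: True, h: True, z: False}
  {h: True, g: False, z: False}
  {g: True, z: True, h: True}


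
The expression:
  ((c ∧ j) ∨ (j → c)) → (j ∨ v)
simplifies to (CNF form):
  j ∨ v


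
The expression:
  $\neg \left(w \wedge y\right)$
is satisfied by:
  {w: False, y: False}
  {y: True, w: False}
  {w: True, y: False}


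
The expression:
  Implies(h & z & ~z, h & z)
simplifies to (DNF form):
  True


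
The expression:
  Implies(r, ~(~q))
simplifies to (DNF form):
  q | ~r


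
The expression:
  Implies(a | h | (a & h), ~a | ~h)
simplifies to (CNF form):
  ~a | ~h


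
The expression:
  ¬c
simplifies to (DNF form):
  ¬c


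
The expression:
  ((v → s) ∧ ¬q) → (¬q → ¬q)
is always true.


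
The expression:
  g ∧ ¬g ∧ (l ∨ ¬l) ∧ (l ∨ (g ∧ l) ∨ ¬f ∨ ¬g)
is never true.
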